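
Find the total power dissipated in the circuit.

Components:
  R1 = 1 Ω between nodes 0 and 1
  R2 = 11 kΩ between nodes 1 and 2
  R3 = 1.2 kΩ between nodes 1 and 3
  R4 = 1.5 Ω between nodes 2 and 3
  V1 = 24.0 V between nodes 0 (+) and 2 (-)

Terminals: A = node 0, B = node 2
Nodal analysis, taking node 2 as the 0 V reference.
Source V1 fixes V_0 = 24 V.
KCL at each unknown node (sum of currents leaving = 0; resistances in Ω):
  Node 1: (V_1 - 24)/1 + (V_1 - 0)/11000 + (V_1 - V_3)/1200 = 0
  Node 3: (V_3 - V_1)/1200 + (V_3 - 0)/1.5 = 0
Collecting terms (coefficients in siemens):
  1.001·V_1 - 0.0008333·V_3 = 24
  0.6675·V_3 - 0.0008333·V_1 = 0
Determinant D = (1.001)(0.6675) - (-0.0008333)(-0.0008333) = 0.6681
V_1 = [(24)(0.6675) - (-0.0008333)(0)]/D = 23.98 V
V_3 = [(1.001)(0) - (24)(-0.0008333)]/D = 0.02993 V
Power in each resistor, P = (ΔV)²/R:
  P_R1 = (24 - 23.98)²/1 = 0.00049 W
  P_R2 = (23.98 - 0)²/11000 = 0.05227 W
  P_R3 = (23.98 - 0.02993)²/1200 = 0.4779 W
  P_R4 = (0 - 0.02993)²/1.5 = 0.0005974 W
P_total = P_R1 + P_R2 + P_R3 + P_R4 = 0.5313 W

Final answer: 0.5313 W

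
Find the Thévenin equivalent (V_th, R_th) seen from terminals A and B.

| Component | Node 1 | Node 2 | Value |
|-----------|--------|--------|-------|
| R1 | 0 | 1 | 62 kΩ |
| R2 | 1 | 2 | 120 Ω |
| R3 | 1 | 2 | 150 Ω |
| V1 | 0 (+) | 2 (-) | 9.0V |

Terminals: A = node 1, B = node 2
Step 1 — V_th is the open-circuit voltage V_A - V_B (nothing connected across the terminals).
Nodal analysis, taking node 2 as the 0 V reference.
Source V1 fixes V_0 = 9 V.
KCL at each unknown node (sum of currents leaving = 0; resistances in Ω):
  Node 1: (V_1 - 9)/62000 + (V_1 - 0)/120 + (V_1 - 0)/150 = 0
Collecting terms: 0.01502 × V_1 = 0.0001452  =>  V_1 = 0.009667 V
V_th = V_1 - V_2 = 0.009667 - 0 = 0.009667 V
Step 2 — R_th: zero the source — replace V1 by a short circuit (node 2 merges into node 0) — and find the resistance seen between A (node 1) and B (node 0).
Reduce the network between node 1 (A) and node 0 (B) by series/parallel combination:
  Rp1 = R1 ‖ R2 ‖ R3 (parallel, all between nodes 0 and 1) = 1/(1/62000 + 1/120 + 1/150) = 66.6 Ω
R_th = 66.6 Ω

Final answer: V_th = 0.009667 V, R_th = 66.6 Ω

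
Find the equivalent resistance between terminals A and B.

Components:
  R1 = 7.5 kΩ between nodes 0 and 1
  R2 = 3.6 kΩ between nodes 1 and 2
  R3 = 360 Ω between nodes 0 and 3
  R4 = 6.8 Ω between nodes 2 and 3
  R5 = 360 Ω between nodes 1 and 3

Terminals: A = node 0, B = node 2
The network is not a plain series/parallel combination. Inject a 1 A test current into terminal A (node 0) and return it from terminal B (node 2); then R_eq = V_A / (1 A).
Nodal analysis, taking node 2 as the 0 V reference.
Current source I_test pushes 1 A into node 0 and draws it out of node 2.
KCL at each unknown node (sum of currents leaving = 0; resistances in Ω):
  Node 0: (V_0 - V_1)/7500 + (V_0 - V_3)/360 - 1 = 0
  Node 1: (V_1 - V_0)/7500 + (V_1 - 0)/3600 + (V_1 - V_3)/360 = 0
  Node 3: (V_3 - V_0)/360 + (V_3 - V_1)/360 + (V_3 - 0)/6.8 = 0
Collecting terms (coefficients in siemens):
  0.002911·V_0 - 0.0001333·V_1 - 0.002778·V_3 = 1
  0.003189·V_1 - 0.0001333·V_0 - 0.002778·V_3 = 0
  0.1526·V_3 - 0.002778·V_0 - 0.002778·V_1 = 0
Solving these 3 simultaneous equations (Gaussian elimination) gives:
  V_0 = 350.9 V, V_1 = 20.56 V, V_3 = 6.761 V
R_eq = V_0 / 1 A = 350.9 Ω

Final answer: 350.9 Ω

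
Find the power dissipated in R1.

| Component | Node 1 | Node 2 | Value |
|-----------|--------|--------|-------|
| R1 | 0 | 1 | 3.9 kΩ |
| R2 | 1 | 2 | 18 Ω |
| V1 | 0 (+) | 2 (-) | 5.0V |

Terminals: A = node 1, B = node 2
Nodal analysis, taking node 2 as the 0 V reference.
Source V1 fixes V_0 = 5 V.
KCL at each unknown node (sum of currents leaving = 0; resistances in Ω):
  Node 1: (V_1 - 5)/3900 + (V_1 - 0)/18 = 0
Collecting terms: 0.05581 × V_1 = 0.001282  =>  V_1 = 0.02297 V
I_R1 = (V_0 - V_1)/R1 = (5 - 0.02297)/3900 = 0.001276 A
P_R1 = I_R1² × R1 = (0.001276)² × 3900 = 0.006351 W

Final answer: 0.006351 W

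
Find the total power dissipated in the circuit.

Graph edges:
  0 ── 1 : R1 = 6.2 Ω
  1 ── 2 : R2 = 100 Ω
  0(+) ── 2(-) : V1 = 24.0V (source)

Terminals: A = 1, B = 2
Nodal analysis, taking node 2 as the 0 V reference.
Source V1 fixes V_0 = 24 V.
KCL at each unknown node (sum of currents leaving = 0; resistances in Ω):
  Node 1: (V_1 - 24)/6.2 + (V_1 - 0)/100 = 0
Collecting terms: 0.1713 × V_1 = 3.871  =>  V_1 = 22.6 V
Power in each resistor, P = (ΔV)²/R:
  P_R1 = (24 - 22.6)²/6.2 = 0.3166 W
  P_R2 = (22.6 - 0)²/100 = 5.107 W
P_total = P_R1 + P_R2 = 5.424 W

Final answer: 5.424 W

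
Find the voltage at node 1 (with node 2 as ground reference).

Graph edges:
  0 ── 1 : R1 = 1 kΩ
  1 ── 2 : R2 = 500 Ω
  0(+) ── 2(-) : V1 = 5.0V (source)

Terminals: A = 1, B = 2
Nodal analysis, taking node 2 as the 0 V reference.
Source V1 fixes V_0 = 5 V.
KCL at each unknown node (sum of currents leaving = 0; resistances in Ω):
  Node 1: (V_1 - 5)/1000 + (V_1 - 0)/500 = 0
Collecting terms: 0.003 × V_1 = 0.005  =>  V_1 = 1.667 V
The requested potential is V_1 = 1.667 V.

Final answer: V_1 = 1.667 V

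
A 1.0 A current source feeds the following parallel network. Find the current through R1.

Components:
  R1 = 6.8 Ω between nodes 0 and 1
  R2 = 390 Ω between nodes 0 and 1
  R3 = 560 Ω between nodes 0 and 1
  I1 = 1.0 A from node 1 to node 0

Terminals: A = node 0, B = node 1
All resistors sit directly between nodes 0 and 1, so they are in parallel and share one voltage V; the full source current 1 A splits among them.
1/R_par = 1/6.8 + 1/390 + 1/560 = 0.1514 S  =>  R_par = 6.605 Ω
V = I × R_par = 1 × 6.605 = 6.605 V
I_R1 = V/R1 = 6.605/6.8 = 0.9713 A

Final answer: 0.9713 A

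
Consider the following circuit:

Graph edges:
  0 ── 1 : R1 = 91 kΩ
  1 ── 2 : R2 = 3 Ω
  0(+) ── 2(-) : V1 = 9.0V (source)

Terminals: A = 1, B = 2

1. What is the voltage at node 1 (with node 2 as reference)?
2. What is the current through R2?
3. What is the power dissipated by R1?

Nodal analysis, taking node 2 as the 0 V reference.
Source V1 fixes V_0 = 9 V.
KCL at each unknown node (sum of currents leaving = 0; resistances in Ω):
  Node 1: (V_1 - 9)/91000 + (V_1 - 0)/3 = 0
Collecting terms: 0.3333 × V_1 = 0.0000989  =>  V_1 = 0.0002967 V
Part 1:
  Read off the nodal solution: V_1 = 0.0002967 V
Part 2:
  I_R2 = (V_1 - V_2)/R2 = (0.0002967 - 0)/3 = 0.0000989 A
  Magnitude: I_R2 = 0.0000989 A
Part 3:
  I_R1 = (V_0 - V_1)/R1 = (9 - 0.0002967)/91000 = 0.0000989 A
  P_R1 = I_R1² × R1 = (0.0000989)² × 91000 = 0.0008901 W

Final answers:
1. V_1 = 0.0002967 V
2. I_R2 = 9.89e-05 A
3. P_R1 = 0.0008901 W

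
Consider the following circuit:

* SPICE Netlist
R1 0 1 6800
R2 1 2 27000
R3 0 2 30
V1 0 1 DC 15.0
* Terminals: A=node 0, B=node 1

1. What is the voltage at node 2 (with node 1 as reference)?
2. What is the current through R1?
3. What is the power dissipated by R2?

Nodal analysis, taking node 1 as the 0 V reference.
Source V1 fixes V_0 = 15 V.
KCL at each unknown node (sum of currents leaving = 0; resistances in Ω):
  Node 2: (V_2 - 0)/27000 + (V_2 - 15)/30 = 0
Collecting terms: 0.03337 × V_2 = 0.5  =>  V_2 = 14.98 V
Part 1:
  Read off the nodal solution: V_2 = 14.98 V
Part 2:
  I_R1 = (V_0 - V_1)/R1 = (15 - 0)/6800 = 0.002206 A
  Magnitude: I_R1 = 0.002206 A
Part 3:
  I_R2 = (V_1 - V_2)/R2 = (0 - 14.98)/27000 = -0.0005549 A
  P_R2 = I_R2² × R2 = (-0.0005549)² × 27000 = 0.008315 W

Final answers:
1. V_2 = 14.98 V
2. I_R1 = 0.002206 A
3. P_R2 = 0.008315 W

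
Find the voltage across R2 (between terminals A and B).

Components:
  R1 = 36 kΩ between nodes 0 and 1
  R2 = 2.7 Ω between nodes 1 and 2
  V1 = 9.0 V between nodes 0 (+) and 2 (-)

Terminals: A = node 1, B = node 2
R1 and R2 are in series across V1 (node 0 → node 1 → node 2), and the output A–B is taken across R2, so this is a voltage divider.
Series current: I = V1/(R1 + R2) = 9/(36000 + 2.7) = 9/36000 = 0.00025 A
V_R2 = I × R2 = V1 × R2/(R1 + R2) = 9 × 2.7/36000 = 0.0006749 V

Final answer: 0.0006749 V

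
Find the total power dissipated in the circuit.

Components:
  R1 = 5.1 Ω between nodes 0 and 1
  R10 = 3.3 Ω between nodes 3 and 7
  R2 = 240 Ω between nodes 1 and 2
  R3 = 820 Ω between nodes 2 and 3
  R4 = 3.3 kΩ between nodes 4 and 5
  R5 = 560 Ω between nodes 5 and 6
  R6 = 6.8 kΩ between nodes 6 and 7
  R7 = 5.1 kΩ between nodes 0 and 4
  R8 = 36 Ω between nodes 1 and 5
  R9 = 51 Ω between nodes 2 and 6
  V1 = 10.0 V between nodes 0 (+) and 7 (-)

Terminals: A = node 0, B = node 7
Nodal analysis, taking node 7 as the 0 V reference.
Source V1 fixes V_0 = 10 V.
KCL at each unknown node (sum of currents leaving = 0; resistances in Ω):
  Node 1: (V_1 - 10)/5.1 + (V_1 - V_2)/240 + (V_1 - V_5)/36 = 0
  Node 2: (V_2 - V_1)/240 + (V_2 - V_3)/820 + (V_2 - V_6)/51 = 0
  Node 3: (V_3 - V_2)/820 + (V_3 - 0)/3.3 = 0
  Node 4: (V_4 - V_5)/3300 + (V_4 - 10)/5100 = 0
  Node 5: (V_5 - V_4)/3300 + (V_5 - V_6)/560 + (V_5 - V_1)/36 = 0
  Node 6: (V_6 - V_5)/560 + (V_6 - 0)/6800 + (V_6 - V_2)/51 = 0
Collecting terms (coefficients in siemens):
  0.228·V_1 - 0.004167·V_2 - 0.02778·V_5 = 1.961
  0.02499·V_2 - 0.004167·V_1 - 0.00122·V_3 - 0.01961·V_6 = 0
  0.3042·V_3 - 0.00122·V_2 = 0
  0.0004991·V_4 - 0.000303·V_5 = 0.001961
  0.02987·V_5 - 0.02778·V_1 - 0.000303·V_4 - 0.001786·V_6 = 0
  0.02154·V_6 - 0.01961·V_2 - 0.001786·V_5 = 0
Solving these 6 simultaneous equations (Gaussian elimination) gives:
  V_1 = 9.944 V, V_2 = 8.042 V, V_3 = 0.03223 V, V_4 = 9.9 V
  V_5 = 9.836 V, V_6 = 8.135 V
Power in each resistor, P = (ΔV)²/R:
  P_R1 = (10 - 9.944)²/5.1 = 0.0006109 W
  P_R2 = (9.944 - 8.042)²/240 = 0.01508 W
  P_R3 = (8.042 - 0.03223)²/820 = 0.07823 W
  P_R4 = (9.9 - 9.836)²/3300 = 0.000001264 W
  P_R5 = (9.836 - 8.135)²/560 = 0.005162 W
  P_R6 = (8.135 - 0)²/6800 = 0.009733 W
  P_R7 = (10 - 9.9)²/5100 = 0.000001954 W
  P_R8 = (9.944 - 9.836)²/36 = 0.0003276 W
  P_R9 = (8.042 - 8.135)²/51 = 0.0001726 W
  P_R10 = (0.03223 - 0)²/3.3 = 0.0003148 W
P_total = P_R1 + P_R2 + P_R3 + P_R4 + P_R5 + P_R6 + P_R7 + P_R8 + P_R9 + P_R10 = 0.1096 W

Final answer: 0.1096 W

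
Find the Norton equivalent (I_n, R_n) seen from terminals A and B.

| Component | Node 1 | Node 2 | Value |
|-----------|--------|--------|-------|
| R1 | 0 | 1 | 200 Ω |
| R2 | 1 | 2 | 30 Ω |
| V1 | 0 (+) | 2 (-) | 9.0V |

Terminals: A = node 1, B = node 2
Find the Thévenin equivalent first; then I_n = V_th/R_th and R_n = R_th.
Step 1 — V_th is the open-circuit voltage V_A - V_B (nothing connected across the terminals).
Nodal analysis, taking node 2 as the 0 V reference.
Source V1 fixes V_0 = 9 V.
KCL at each unknown node (sum of currents leaving = 0; resistances in Ω):
  Node 1: (V_1 - 9)/200 + (V_1 - 0)/30 = 0
Collecting terms: 0.03833 × V_1 = 0.045  =>  V_1 = 1.174 V
V_th = V_1 - V_2 = 1.174 - 0 = 1.174 V
Step 2 — R_th: zero the source — replace V1 by a short circuit (node 2 merges into node 0) — and find the resistance seen between A (node 1) and B (node 0).
Reduce the network between node 1 (A) and node 0 (B) by series/parallel combination:
  Rp1 = R1 ‖ R2 (parallel, both between nodes 0 and 1) = 1/(1/200 + 1/30) = 26.09 Ω
R_th = 26.09 Ω
I_n = V_th/R_th = 1.174/26.09 = 0.045 A, and R_n = R_th = 26.09 Ω

Final answer: I_n = 0.045 A, R_n = 26.09 Ω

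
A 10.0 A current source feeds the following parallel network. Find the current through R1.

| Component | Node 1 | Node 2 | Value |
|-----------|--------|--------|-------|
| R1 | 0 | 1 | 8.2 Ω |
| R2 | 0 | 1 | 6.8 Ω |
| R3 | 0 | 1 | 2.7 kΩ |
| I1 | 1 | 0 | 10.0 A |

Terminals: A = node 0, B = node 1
All resistors sit directly between nodes 0 and 1, so they are in parallel and share one voltage V; the full source current 10 A splits among them.
1/R_par = 1/8.2 + 1/6.8 + 1/2700 = 0.2694 S  =>  R_par = 3.712 Ω
V = I × R_par = 10 × 3.712 = 37.12 V
I_R1 = V/R1 = 37.12/8.2 = 4.527 A

Final answer: 4.527 A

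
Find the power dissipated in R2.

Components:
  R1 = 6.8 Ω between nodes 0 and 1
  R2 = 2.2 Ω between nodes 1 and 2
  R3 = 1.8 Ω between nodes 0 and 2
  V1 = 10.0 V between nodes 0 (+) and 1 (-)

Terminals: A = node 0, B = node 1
Nodal analysis, taking node 1 as the 0 V reference.
Source V1 fixes V_0 = 10 V.
KCL at each unknown node (sum of currents leaving = 0; resistances in Ω):
  Node 2: (V_2 - 0)/2.2 + (V_2 - 10)/1.8 = 0
Collecting terms: 1.01 × V_2 = 5.556  =>  V_2 = 5.5 V
I_R2 = (V_1 - V_2)/R2 = (0 - 5.5)/2.2 = -2.5 A
P_R2 = I_R2² × R2 = (-2.5)² × 2.2 = 13.75 W

Final answer: 13.75 W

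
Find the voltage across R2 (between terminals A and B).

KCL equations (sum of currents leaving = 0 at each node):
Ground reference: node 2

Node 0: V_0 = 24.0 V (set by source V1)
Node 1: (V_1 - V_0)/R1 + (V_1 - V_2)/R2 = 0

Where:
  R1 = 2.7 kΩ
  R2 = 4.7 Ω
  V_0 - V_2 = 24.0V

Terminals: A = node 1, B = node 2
R1 and R2 are in series across V1 (node 0 → node 1 → node 2), and the output A–B is taken across R2, so this is a voltage divider.
Series current: I = V1/(R1 + R2) = 24/(2700 + 4.7) = 24/2705 = 0.008873 A
V_R2 = I × R2 = V1 × R2/(R1 + R2) = 24 × 4.7/2705 = 0.04171 V

Final answer: 0.04171 V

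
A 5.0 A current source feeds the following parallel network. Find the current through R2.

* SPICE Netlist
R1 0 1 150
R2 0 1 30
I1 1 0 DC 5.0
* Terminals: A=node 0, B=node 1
All resistors sit directly between nodes 0 and 1, so they are in parallel and share one voltage V; the full source current 5 A splits among them.
1/R_par = 1/150 + 1/30 = 0.04 S  =>  R_par = 25 Ω
V = I × R_par = 5 × 25 = 125 V
I_R2 = V/R2 = 125/30 = 4.167 A

Final answer: 4.167 A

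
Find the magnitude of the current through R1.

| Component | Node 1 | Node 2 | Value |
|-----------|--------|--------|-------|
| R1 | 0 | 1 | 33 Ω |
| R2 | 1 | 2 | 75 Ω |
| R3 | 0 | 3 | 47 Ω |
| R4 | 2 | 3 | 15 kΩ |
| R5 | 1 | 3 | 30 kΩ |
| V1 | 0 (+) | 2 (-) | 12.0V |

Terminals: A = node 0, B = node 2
Nodal analysis, taking node 2 as the 0 V reference.
Source V1 fixes V_0 = 12 V.
KCL at each unknown node (sum of currents leaving = 0; resistances in Ω):
  Node 1: (V_1 - 12)/33 + (V_1 - 0)/75 + (V_1 - V_3)/30000 = 0
  Node 3: (V_3 - 12)/47 + (V_3 - 0)/15000 + (V_3 - V_1)/30000 = 0
Collecting terms (coefficients in siemens):
  0.04367·V_1 - 0.00003333·V_3 = 0.3636
  0.02138·V_3 - 0.00003333·V_1 = 0.2553
Determinant D = (0.04367)(0.02138) - (-0.00003333)(-0.00003333) = 0.0009335
V_1 = [(0.3636)(0.02138) - (-0.00003333)(0.2553)]/D = 8.336 V
V_3 = [(0.04367)(0.2553) - (0.3636)(-0.00003333)]/D = 11.96 V
I_R1 = (V_0 - V_1)/R1 = (12 - 8.336)/33 = 0.111 A
|I_R1| = 0.111 A

Final answer: |I_R1| = 0.111 A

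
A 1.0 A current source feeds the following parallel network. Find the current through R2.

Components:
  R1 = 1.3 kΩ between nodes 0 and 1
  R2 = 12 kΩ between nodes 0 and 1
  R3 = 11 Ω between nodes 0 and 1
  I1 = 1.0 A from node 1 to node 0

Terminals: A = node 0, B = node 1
All resistors sit directly between nodes 0 and 1, so they are in parallel and share one voltage V; the full source current 1 A splits among them.
1/R_par = 1/1300 + 1/12000 + 1/11 = 0.09176 S  =>  R_par = 10.9 Ω
V = I × R_par = 1 × 10.9 = 10.9 V
I_R2 = V/R2 = 10.9/12000 = 0.0009081 A

Final answer: 0.0009081 A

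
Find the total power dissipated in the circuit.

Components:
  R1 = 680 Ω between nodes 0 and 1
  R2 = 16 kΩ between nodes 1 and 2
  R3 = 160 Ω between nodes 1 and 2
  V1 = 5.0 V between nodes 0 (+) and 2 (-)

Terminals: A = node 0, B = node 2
Nodal analysis, taking node 2 as the 0 V reference.
Source V1 fixes V_0 = 5 V.
KCL at each unknown node (sum of currents leaving = 0; resistances in Ω):
  Node 1: (V_1 - 5)/680 + (V_1 - 0)/16000 + (V_1 - 0)/160 = 0
Collecting terms: 0.007783 × V_1 = 0.007353  =>  V_1 = 0.9447 V
Power in each resistor, P = (ΔV)²/R:
  P_R1 = (5 - 0.9447)²/680 = 0.02418 W
  P_R2 = (0.9447 - 0)²/16000 = 0.00005578 W
  P_R3 = (0.9447 - 0)²/160 = 0.005578 W
P_total = P_R1 + P_R2 + P_R3 = 0.02982 W

Final answer: 0.02982 W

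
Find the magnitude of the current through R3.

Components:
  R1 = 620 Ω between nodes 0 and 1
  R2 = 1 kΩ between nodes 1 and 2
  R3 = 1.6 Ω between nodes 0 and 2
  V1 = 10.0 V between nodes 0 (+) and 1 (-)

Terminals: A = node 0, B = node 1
Nodal analysis, taking node 1 as the 0 V reference.
Source V1 fixes V_0 = 10 V.
KCL at each unknown node (sum of currents leaving = 0; resistances in Ω):
  Node 2: (V_2 - 0)/1000 + (V_2 - 10)/1.6 = 0
Collecting terms: 0.626 × V_2 = 6.25  =>  V_2 = 9.984 V
I_R3 = (V_0 - V_2)/R3 = (10 - 9.984)/1.6 = 0.009984 A
|I_R3| = 0.009984 A

Final answer: |I_R3| = 0.009984 A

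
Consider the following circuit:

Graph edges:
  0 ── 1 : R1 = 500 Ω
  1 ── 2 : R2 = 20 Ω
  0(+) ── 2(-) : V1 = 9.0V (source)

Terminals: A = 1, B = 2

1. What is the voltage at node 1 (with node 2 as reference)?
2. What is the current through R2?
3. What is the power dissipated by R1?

Nodal analysis, taking node 2 as the 0 V reference.
Source V1 fixes V_0 = 9 V.
KCL at each unknown node (sum of currents leaving = 0; resistances in Ω):
  Node 1: (V_1 - 9)/500 + (V_1 - 0)/20 = 0
Collecting terms: 0.052 × V_1 = 0.018  =>  V_1 = 0.3462 V
Part 1:
  Read off the nodal solution: V_1 = 0.3462 V
Part 2:
  I_R2 = (V_1 - V_2)/R2 = (0.3462 - 0)/20 = 0.01731 A
  Magnitude: I_R2 = 0.01731 A
Part 3:
  I_R1 = (V_0 - V_1)/R1 = (9 - 0.3462)/500 = 0.01731 A
  P_R1 = I_R1² × R1 = (0.01731)² × 500 = 0.1498 W

Final answers:
1. V_1 = 0.3462 V
2. I_R2 = 0.01731 A
3. P_R1 = 0.1498 W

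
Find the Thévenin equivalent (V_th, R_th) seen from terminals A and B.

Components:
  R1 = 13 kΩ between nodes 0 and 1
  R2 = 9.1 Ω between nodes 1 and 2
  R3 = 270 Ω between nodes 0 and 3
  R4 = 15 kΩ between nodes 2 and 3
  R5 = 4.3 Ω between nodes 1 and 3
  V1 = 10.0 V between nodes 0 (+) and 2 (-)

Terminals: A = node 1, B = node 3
Step 1 — V_th is the open-circuit voltage V_A - V_B (nothing connected across the terminals).
Nodal analysis, taking node 2 as the 0 V reference.
Source V1 fixes V_0 = 10 V.
KCL at each unknown node (sum of currents leaving = 0; resistances in Ω):
  Node 1: (V_1 - 10)/13000 + (V_1 - 0)/9.1 + (V_1 - V_3)/4.3 = 0
  Node 3: (V_3 - 10)/270 + (V_3 - 0)/15000 + (V_3 - V_1)/4.3 = 0
Collecting terms (coefficients in siemens):
  0.3425·V_1 - 0.2326·V_3 = 0.0007692
  0.2363·V_3 - 0.2326·V_1 = 0.03704
Determinant D = (0.3425)(0.2363) - (-0.2326)(-0.2326) = 0.02687
V_1 = [(0.0007692)(0.2363) - (-0.2326)(0.03704)]/D = 0.3274 V
V_3 = [(0.3425)(0.03704) - (0.0007692)(-0.2326)]/D = 0.4789 V
V_th = V_1 - V_3 = 0.3274 - 0.4789 = -0.1515 V
Step 2 — R_th: zero the source — replace V1 by a short circuit (node 2 merges into node 0) — and find the resistance seen between A (node 1) and B (node 3).
Reduce the network between node 1 (A) and node 3 (B) by series/parallel combination:
  Rp1 = R1 ‖ R2 (parallel, both between nodes 0 and 1) = 1/(1/13000 + 1/9.1) = 9.094 Ω
  Rp2 = R3 ‖ R4 (parallel, both between nodes 0 and 3) = 1/(1/270 + 1/15000) = 265.2 Ω
  Rs1 = Rp1 + Rp2 (series, joined only at node 0) = 9.094 + 265.2 = 274.3 Ω
  Rp3 = R5 ‖ Rs1 (parallel, both between nodes 1 and 3) = 1/(1/4.3 + 1/274.3) = 4.234 Ω
R_th = 4.234 Ω

Final answer: V_th = -0.1515 V, R_th = 4.234 Ω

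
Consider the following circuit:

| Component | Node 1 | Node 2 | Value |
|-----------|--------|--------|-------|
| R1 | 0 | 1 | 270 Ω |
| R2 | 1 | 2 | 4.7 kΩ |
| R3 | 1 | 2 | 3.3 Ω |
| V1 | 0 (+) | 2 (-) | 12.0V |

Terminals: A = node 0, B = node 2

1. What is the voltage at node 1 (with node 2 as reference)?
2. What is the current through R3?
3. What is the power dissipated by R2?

Nodal analysis, taking node 2 as the 0 V reference.
Source V1 fixes V_0 = 12 V.
KCL at each unknown node (sum of currents leaving = 0; resistances in Ω):
  Node 1: (V_1 - 12)/270 + (V_1 - 0)/4700 + (V_1 - 0)/3.3 = 0
Collecting terms: 0.3069 × V_1 = 0.04444  =>  V_1 = 0.1448 V
Part 1:
  Read off the nodal solution: V_1 = 0.1448 V
Part 2:
  I_R3 = (V_1 - V_2)/R3 = (0.1448 - 0)/3.3 = 0.04388 A
  Magnitude: I_R3 = 0.04388 A
Part 3:
  I_R2 = (V_1 - V_2)/R2 = (0.1448 - 0)/4700 = 0.00003081 A
  P_R2 = I_R2² × R2 = (0.00003081)² × 4700 = 0.000004461 W

Final answers:
1. V_1 = 0.1448 V
2. I_R3 = 0.04388 A
3. P_R2 = 4.461e-06 W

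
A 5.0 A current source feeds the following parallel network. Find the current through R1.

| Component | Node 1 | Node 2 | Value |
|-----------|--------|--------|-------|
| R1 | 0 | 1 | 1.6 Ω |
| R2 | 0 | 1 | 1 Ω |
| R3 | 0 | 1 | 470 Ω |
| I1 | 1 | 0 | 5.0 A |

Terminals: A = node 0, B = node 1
All resistors sit directly between nodes 0 and 1, so they are in parallel and share one voltage V; the full source current 5 A splits among them.
1/R_par = 1/1.6 + 1/1 + 1/470 = 1.627 S  =>  R_par = 0.6146 Ω
V = I × R_par = 5 × 0.6146 = 3.073 V
I_R1 = V/R1 = 3.073/1.6 = 1.921 A

Final answer: 1.921 A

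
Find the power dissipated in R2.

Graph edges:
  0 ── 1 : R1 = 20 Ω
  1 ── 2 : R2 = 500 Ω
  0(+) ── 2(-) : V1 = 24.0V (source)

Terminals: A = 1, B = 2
Nodal analysis, taking node 2 as the 0 V reference.
Source V1 fixes V_0 = 24 V.
KCL at each unknown node (sum of currents leaving = 0; resistances in Ω):
  Node 1: (V_1 - 24)/20 + (V_1 - 0)/500 = 0
Collecting terms: 0.052 × V_1 = 1.2  =>  V_1 = 23.08 V
I_R2 = (V_1 - V_2)/R2 = (23.08 - 0)/500 = 0.04615 A
P_R2 = I_R2² × R2 = (0.04615)² × 500 = 1.065 W

Final answer: 1.065 W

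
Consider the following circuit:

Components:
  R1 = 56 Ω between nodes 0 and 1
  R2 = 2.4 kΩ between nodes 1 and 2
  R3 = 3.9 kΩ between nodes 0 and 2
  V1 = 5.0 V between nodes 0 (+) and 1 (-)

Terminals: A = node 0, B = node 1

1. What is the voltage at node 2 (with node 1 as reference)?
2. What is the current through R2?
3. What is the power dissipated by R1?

Nodal analysis, taking node 1 as the 0 V reference.
Source V1 fixes V_0 = 5 V.
KCL at each unknown node (sum of currents leaving = 0; resistances in Ω):
  Node 2: (V_2 - 0)/2400 + (V_2 - 5)/3900 = 0
Collecting terms: 0.0006731 × V_2 = 0.001282  =>  V_2 = 1.905 V
Part 1:
  Read off the nodal solution: V_2 = 1.905 V
Part 2:
  I_R2 = (V_1 - V_2)/R2 = (0 - 1.905)/2400 = -0.0007937 A
  Magnitude: I_R2 = 0.0007937 A
Part 3:
  I_R1 = (V_0 - V_1)/R1 = (5 - 0)/56 = 0.08929 A
  P_R1 = I_R1² × R1 = (0.08929)² × 56 = 0.4464 W

Final answers:
1. V_2 = 1.905 V
2. I_R2 = 0.0007937 A
3. P_R1 = 0.4464 W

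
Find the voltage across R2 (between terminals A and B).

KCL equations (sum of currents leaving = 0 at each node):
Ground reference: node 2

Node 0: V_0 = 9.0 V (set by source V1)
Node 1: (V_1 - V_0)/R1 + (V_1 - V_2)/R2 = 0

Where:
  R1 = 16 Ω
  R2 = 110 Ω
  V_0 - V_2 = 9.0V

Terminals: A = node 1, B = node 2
R1 and R2 are in series across V1 (node 0 → node 1 → node 2), and the output A–B is taken across R2, so this is a voltage divider.
Series current: I = V1/(R1 + R2) = 9/(16 + 110) = 9/126 = 0.07143 A
V_R2 = I × R2 = V1 × R2/(R1 + R2) = 9 × 110/126 = 7.857 V

Final answer: 7.857 V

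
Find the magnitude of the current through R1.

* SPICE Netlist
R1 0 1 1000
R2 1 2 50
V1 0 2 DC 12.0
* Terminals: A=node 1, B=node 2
Nodal analysis, taking node 2 as the 0 V reference.
Source V1 fixes V_0 = 12 V.
KCL at each unknown node (sum of currents leaving = 0; resistances in Ω):
  Node 1: (V_1 - 12)/1000 + (V_1 - 0)/50 = 0
Collecting terms: 0.021 × V_1 = 0.012  =>  V_1 = 0.5714 V
I_R1 = (V_0 - V_1)/R1 = (12 - 0.5714)/1000 = 0.01143 A
|I_R1| = 0.01143 A

Final answer: |I_R1| = 0.01143 A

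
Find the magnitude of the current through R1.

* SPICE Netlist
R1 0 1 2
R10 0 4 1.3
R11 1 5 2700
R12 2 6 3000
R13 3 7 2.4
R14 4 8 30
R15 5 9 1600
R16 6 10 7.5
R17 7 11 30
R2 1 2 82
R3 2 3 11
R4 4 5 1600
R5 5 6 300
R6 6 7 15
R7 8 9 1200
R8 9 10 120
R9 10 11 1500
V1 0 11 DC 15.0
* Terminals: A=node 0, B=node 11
Nodal analysis, taking node 11 as the 0 V reference.
Source V1 fixes V_0 = 15 V.
KCL at each unknown node (sum of currents leaving = 0; resistances in Ω):
  Node 1: (V_1 - 15)/2 + (V_1 - V_2)/82 + (V_1 - V_5)/2700 = 0
  Node 2: (V_2 - V_1)/82 + (V_2 - V_3)/11 + (V_2 - V_6)/3000 = 0
  Node 3: (V_3 - V_2)/11 + (V_3 - V_7)/2.4 = 0
  Node 4: (V_4 - V_5)/1600 + (V_4 - 15)/1.3 + (V_4 - V_8)/30 = 0
  Node 5: (V_5 - V_4)/1600 + (V_5 - V_6)/300 + (V_5 - V_1)/2700 + (V_5 - V_9)/1600 = 0
  Node 6: (V_6 - V_5)/300 + (V_6 - V_7)/15 + (V_6 - V_2)/3000 + (V_6 - V_10)/7.5 = 0
  Node 7: (V_7 - V_6)/15 + (V_7 - V_3)/2.4 + (V_7 - 0)/30 = 0
  Node 8: (V_8 - V_9)/1200 + (V_8 - V_4)/30 = 0
  Node 9: (V_9 - V_8)/1200 + (V_9 - V_10)/120 + (V_9 - V_5)/1600 = 0
  Node 10: (V_10 - V_9)/120 + (V_10 - 0)/1500 + (V_10 - V_6)/7.5 = 0
Collecting terms (coefficients in siemens):
  0.5126·V_1 - 0.0122·V_2 - 0.0003704·V_5 = 7.5
  0.1034·V_2 - 0.0122·V_1 - 0.09091·V_3 - 0.0003333·V_6 = 0
  0.5076·V_3 - 0.09091·V_2 - 0.4167·V_7 = 0
  0.8032·V_4 - 0.000625·V_5 - 0.03333·V_8 = 11.54
  0.004954·V_5 - 0.0003704·V_1 - 0.000625·V_4 - 0.003333·V_6 - 0.000625·V_9 = 0
  0.2037·V_6 - 0.0003333·V_2 - 0.003333·V_5 - 0.06667·V_7 - 0.1333·V_10 = 0
  0.5167·V_7 - 0.4167·V_3 - 0.06667·V_6 = 0
  0.03417·V_8 - 0.03333·V_4 - 0.0008333·V_9 = 0
  0.009792·V_9 - 0.000625·V_5 - 0.0008333·V_8 - 0.008333·V_10 = 0
  0.1423·V_10 - 0.1333·V_6 - 0.008333·V_9 = 0
Solving these 10 simultaneous equations (Gaussian elimination) gives:
  V_1 = 14.76 V, V_2 = 5.376 V, V_3 = 4.121 V, V_4 = 14.98 V
  V_5 = 6.377 V, V_6 = 4.06 V, V_7 = 3.847 V, V_8 = 14.74 V
  V_9 = 5.155 V, V_10 = 4.105 V
I_R1 = (V_0 - V_1)/R1 = (15 - 14.76)/2 = 0.1176 A
|I_R1| = 0.1176 A

Final answer: |I_R1| = 0.1176 A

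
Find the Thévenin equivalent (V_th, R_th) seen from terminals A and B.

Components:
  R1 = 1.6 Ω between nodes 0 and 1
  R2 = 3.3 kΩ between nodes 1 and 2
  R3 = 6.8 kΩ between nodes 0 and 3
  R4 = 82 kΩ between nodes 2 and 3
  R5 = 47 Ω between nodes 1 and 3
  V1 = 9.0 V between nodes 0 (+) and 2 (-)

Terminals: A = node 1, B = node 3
Step 1 — V_th is the open-circuit voltage V_A - V_B (nothing connected across the terminals).
Nodal analysis, taking node 2 as the 0 V reference.
Source V1 fixes V_0 = 9 V.
KCL at each unknown node (sum of currents leaving = 0; resistances in Ω):
  Node 1: (V_1 - 9)/1.6 + (V_1 - 0)/3300 + (V_1 - V_3)/47 = 0
  Node 3: (V_3 - 9)/6800 + (V_3 - 0)/82000 + (V_3 - V_1)/47 = 0
Collecting terms (coefficients in siemens):
  0.6466·V_1 - 0.02128·V_3 = 5.625
  0.02144·V_3 - 0.02128·V_1 = 0.001324
Determinant D = (0.6466)(0.02144) - (-0.02128)(-0.02128) = 0.01341
V_1 = [(5.625)(0.02144) - (-0.02128)(0.001324)]/D = 8.995 V
V_3 = [(0.6466)(0.001324) - (5.625)(-0.02128)]/D = 8.99 V
V_th = V_1 - V_3 = 8.995 - 8.99 = 0.005087 V
Step 2 — R_th: zero the source — replace V1 by a short circuit (node 2 merges into node 0) — and find the resistance seen between A (node 1) and B (node 3).
Reduce the network between node 1 (A) and node 3 (B) by series/parallel combination:
  Rp1 = R1 ‖ R2 (parallel, both between nodes 0 and 1) = 1/(1/1.6 + 1/3300) = 1.599 Ω
  Rp2 = R3 ‖ R4 (parallel, both between nodes 0 and 3) = 1/(1/6800 + 1/82000) = 6279 Ω
  Rs1 = Rp1 + Rp2 (series, joined only at node 0) = 1.599 + 6279 = 6281 Ω
  Rp3 = R5 ‖ Rs1 (parallel, both between nodes 1 and 3) = 1/(1/47 + 1/6281) = 46.65 Ω
R_th = 46.65 Ω

Final answer: V_th = 0.005087 V, R_th = 46.65 Ω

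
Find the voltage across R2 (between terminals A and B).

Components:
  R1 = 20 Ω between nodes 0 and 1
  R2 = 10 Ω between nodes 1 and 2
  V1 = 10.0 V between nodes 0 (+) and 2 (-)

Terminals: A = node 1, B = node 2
R1 and R2 are in series across V1 (node 0 → node 1 → node 2), and the output A–B is taken across R2, so this is a voltage divider.
Series current: I = V1/(R1 + R2) = 10/(20 + 10) = 10/30 = 0.3333 A
V_R2 = I × R2 = V1 × R2/(R1 + R2) = 10 × 10/30 = 3.333 V

Final answer: 3.333 V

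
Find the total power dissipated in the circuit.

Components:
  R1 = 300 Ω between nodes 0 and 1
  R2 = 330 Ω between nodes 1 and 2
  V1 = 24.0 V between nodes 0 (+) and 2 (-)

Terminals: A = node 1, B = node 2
Nodal analysis, taking node 2 as the 0 V reference.
Source V1 fixes V_0 = 24 V.
KCL at each unknown node (sum of currents leaving = 0; resistances in Ω):
  Node 1: (V_1 - 24)/300 + (V_1 - 0)/330 = 0
Collecting terms: 0.006364 × V_1 = 0.08  =>  V_1 = 12.57 V
Power in each resistor, P = (ΔV)²/R:
  P_R1 = (24 - 12.57)²/300 = 0.4354 W
  P_R2 = (12.57 - 0)²/330 = 0.4789 W
P_total = P_R1 + P_R2 = 0.9143 W

Final answer: 0.9143 W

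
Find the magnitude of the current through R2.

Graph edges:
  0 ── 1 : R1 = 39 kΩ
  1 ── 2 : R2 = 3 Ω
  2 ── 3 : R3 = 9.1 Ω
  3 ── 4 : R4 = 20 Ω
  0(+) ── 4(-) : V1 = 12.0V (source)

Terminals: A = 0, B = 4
Nodal analysis, taking node 4 as the 0 V reference.
Source V1 fixes V_0 = 12 V.
KCL at each unknown node (sum of currents leaving = 0; resistances in Ω):
  Node 1: (V_1 - 12)/39000 + (V_1 - V_2)/3 = 0
  Node 2: (V_2 - V_1)/3 + (V_2 - V_3)/9.1 = 0
  Node 3: (V_3 - V_2)/9.1 + (V_3 - 0)/20 = 0
Collecting terms (coefficients in siemens):
  0.3334·V_1 - 0.3333·V_2 = 0.0003077
  0.4432·V_2 - 0.3333·V_1 - 0.1099·V_3 = 0
  0.1599·V_3 - 0.1099·V_2 = 0
Solving these 3 simultaneous equations (Gaussian elimination) gives:
  V_1 = 0.009869 V, V_2 = 0.008946 V, V_3 = 0.006149 V
I_R2 = (V_1 - V_2)/R2 = (0.009869 - 0.008946)/3 = 0.0003074 A
|I_R2| = 0.0003074 A

Final answer: |I_R2| = 0.0003074 A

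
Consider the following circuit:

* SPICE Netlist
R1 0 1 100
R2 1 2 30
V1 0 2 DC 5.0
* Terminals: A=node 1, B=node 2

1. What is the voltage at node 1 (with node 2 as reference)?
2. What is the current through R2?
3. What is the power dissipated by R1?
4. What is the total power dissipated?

Nodal analysis, taking node 2 as the 0 V reference.
Source V1 fixes V_0 = 5 V.
KCL at each unknown node (sum of currents leaving = 0; resistances in Ω):
  Node 1: (V_1 - 5)/100 + (V_1 - 0)/30 = 0
Collecting terms: 0.04333 × V_1 = 0.05  =>  V_1 = 1.154 V
Part 1:
  Read off the nodal solution: V_1 = 1.154 V
Part 2:
  I_R2 = (V_1 - V_2)/R2 = (1.154 - 0)/30 = 0.03846 A
  Magnitude: I_R2 = 0.03846 A
Part 3:
  I_R1 = (V_0 - V_1)/R1 = (5 - 1.154)/100 = 0.03846 A
  P_R1 = I_R1² × R1 = (0.03846)² × 100 = 0.1479 W
Part 4:
  Power in each resistor, P = (ΔV)²/R:
    P_R1 = (5 - 1.154)²/100 = 0.1479 W
    P_R2 = (1.154 - 0)²/30 = 0.04438 W
  P_total = P_R1 + P_R2 = 0.1923 W

Final answers:
1. V_1 = 1.154 V
2. I_R2 = 0.03846 A
3. P_R1 = 0.1479 W
4. P_total = 0.1923 W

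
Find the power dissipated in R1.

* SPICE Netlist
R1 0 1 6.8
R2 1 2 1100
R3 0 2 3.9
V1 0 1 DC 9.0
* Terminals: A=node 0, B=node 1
Nodal analysis, taking node 1 as the 0 V reference.
Source V1 fixes V_0 = 9 V.
KCL at each unknown node (sum of currents leaving = 0; resistances in Ω):
  Node 2: (V_2 - 0)/1100 + (V_2 - 9)/3.9 = 0
Collecting terms: 0.2573 × V_2 = 2.308  =>  V_2 = 8.968 V
I_R1 = (V_0 - V_1)/R1 = (9 - 0)/6.8 = 1.324 A
P_R1 = I_R1² × R1 = (1.324)² × 6.8 = 11.91 W

Final answer: 11.91 W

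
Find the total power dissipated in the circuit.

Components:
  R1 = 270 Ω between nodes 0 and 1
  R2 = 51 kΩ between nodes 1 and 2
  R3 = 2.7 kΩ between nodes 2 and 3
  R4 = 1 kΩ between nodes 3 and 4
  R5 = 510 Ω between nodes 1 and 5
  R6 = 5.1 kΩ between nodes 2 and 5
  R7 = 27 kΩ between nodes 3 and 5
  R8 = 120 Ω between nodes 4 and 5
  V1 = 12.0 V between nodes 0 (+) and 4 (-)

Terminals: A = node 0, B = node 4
Nodal analysis, taking node 4 as the 0 V reference.
Source V1 fixes V_0 = 12 V.
KCL at each unknown node (sum of currents leaving = 0; resistances in Ω):
  Node 1: (V_1 - 12)/270 + (V_1 - V_2)/51000 + (V_1 - V_5)/510 = 0
  Node 2: (V_2 - V_1)/51000 + (V_2 - V_3)/2700 + (V_2 - V_5)/5100 = 0
  Node 3: (V_3 - V_2)/2700 + (V_3 - 0)/1000 + (V_3 - V_5)/27000 = 0
  Node 5: (V_5 - V_1)/510 + (V_5 - V_2)/5100 + (V_5 - V_3)/27000 + (V_5 - 0)/120 = 0
Collecting terms (coefficients in siemens):
  0.005684·V_1 - 0.00001961·V_2 - 0.001961·V_5 = 0.04444
  0.0005861·V_2 - 0.00001961·V_1 - 0.0003704·V_3 - 0.0001961·V_5 = 0
  0.001407·V_3 - 0.0003704·V_2 - 0.00003704·V_5 = 0
  0.01053·V_5 - 0.001961·V_1 - 0.0001961·V_2 - 0.00003704·V_3 = 0
Solving these 4 simultaneous equations (Gaussian elimination) gives:
  V_1 = 8.367 V, V_2 = 1.001 V, V_3 = 0.3048 V, V_5 = 1.578 V
Power in each resistor, P = (ΔV)²/R:
  P_R1 = (12 - 8.367)²/270 = 0.04889 W
  P_R2 = (8.367 - 1.001)²/51000 = 0.001064 W
  P_R3 = (1.001 - 0.3048)²/2700 = 0.0001793 W
  P_R4 = (0.3048 - 0)²/1000 = 0.00009293 W
  P_R5 = (8.367 - 1.578)²/510 = 0.09037 W
  P_R6 = (1.001 - 1.578)²/5100 = 0.0000654 W
  P_R7 = (0.3048 - 1.578)²/27000 = 0.00006005 W
  P_R8 = (0 - 1.578)²/120 = 0.02075 W
P_total = P_R1 + P_R2 + P_R3 + P_R4 + P_R5 + P_R6 + P_R7 + P_R8 = 0.1615 W

Final answer: 0.1615 W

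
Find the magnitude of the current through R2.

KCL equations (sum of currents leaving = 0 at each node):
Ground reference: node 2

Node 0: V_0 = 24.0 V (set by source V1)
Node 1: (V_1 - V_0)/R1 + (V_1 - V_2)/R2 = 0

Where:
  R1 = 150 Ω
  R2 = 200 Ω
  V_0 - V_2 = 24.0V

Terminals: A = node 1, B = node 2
Nodal analysis, taking node 2 as the 0 V reference.
Source V1 fixes V_0 = 24 V.
KCL at each unknown node (sum of currents leaving = 0; resistances in Ω):
  Node 1: (V_1 - 24)/150 + (V_1 - 0)/200 = 0
Collecting terms: 0.01167 × V_1 = 0.16  =>  V_1 = 13.71 V
I_R2 = (V_1 - V_2)/R2 = (13.71 - 0)/200 = 0.06857 A
|I_R2| = 0.06857 A

Final answer: |I_R2| = 0.06857 A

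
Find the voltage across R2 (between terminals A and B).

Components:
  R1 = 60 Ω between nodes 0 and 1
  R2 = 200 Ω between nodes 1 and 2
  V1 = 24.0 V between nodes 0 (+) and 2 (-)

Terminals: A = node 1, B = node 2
R1 and R2 are in series across V1 (node 0 → node 1 → node 2), and the output A–B is taken across R2, so this is a voltage divider.
Series current: I = V1/(R1 + R2) = 24/(60 + 200) = 24/260 = 0.09231 A
V_R2 = I × R2 = V1 × R2/(R1 + R2) = 24 × 200/260 = 18.46 V

Final answer: 18.46 V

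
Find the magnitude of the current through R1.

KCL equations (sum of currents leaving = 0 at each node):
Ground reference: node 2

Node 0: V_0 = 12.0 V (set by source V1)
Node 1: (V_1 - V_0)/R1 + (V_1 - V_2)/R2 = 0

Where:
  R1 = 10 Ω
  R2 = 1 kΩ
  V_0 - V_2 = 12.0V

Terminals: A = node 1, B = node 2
Nodal analysis, taking node 2 as the 0 V reference.
Source V1 fixes V_0 = 12 V.
KCL at each unknown node (sum of currents leaving = 0; resistances in Ω):
  Node 1: (V_1 - 12)/10 + (V_1 - 0)/1000 = 0
Collecting terms: 0.101 × V_1 = 1.2  =>  V_1 = 11.88 V
I_R1 = (V_0 - V_1)/R1 = (12 - 11.88)/10 = 0.01188 A
|I_R1| = 0.01188 A

Final answer: |I_R1| = 0.01188 A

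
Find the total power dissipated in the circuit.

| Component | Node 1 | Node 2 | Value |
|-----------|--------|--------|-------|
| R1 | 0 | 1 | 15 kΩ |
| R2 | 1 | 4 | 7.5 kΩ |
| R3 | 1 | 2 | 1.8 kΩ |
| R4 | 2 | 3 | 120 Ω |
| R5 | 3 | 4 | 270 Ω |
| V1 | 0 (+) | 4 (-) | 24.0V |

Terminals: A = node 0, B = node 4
Nodal analysis, taking node 4 as the 0 V reference.
Source V1 fixes V_0 = 24 V.
KCL at each unknown node (sum of currents leaving = 0; resistances in Ω):
  Node 1: (V_1 - 24)/15000 + (V_1 - 0)/7500 + (V_1 - V_2)/1800 = 0
  Node 2: (V_2 - V_1)/1800 + (V_2 - V_3)/120 = 0
  Node 3: (V_3 - V_2)/120 + (V_3 - 0)/270 = 0
Collecting terms (coefficients in siemens):
  0.0007556·V_1 - 0.0005556·V_2 = 0.0016
  0.008889·V_2 - 0.0005556·V_1 - 0.008333·V_3 = 0
  0.01204·V_3 - 0.008333·V_2 = 0
Solving these 3 simultaneous equations (Gaussian elimination) gives:
  V_1 = 2.437 V, V_2 = 0.4339 V, V_3 = 0.3004 V
Power in each resistor, P = (ΔV)²/R:
  P_R1 = (24 - 2.437)²/15000 = 0.031 W
  P_R2 = (2.437 - 0)²/7500 = 0.0007917 W
  P_R3 = (2.437 - 0.4339)²/1800 = 0.002228 W
  P_R4 = (0.4339 - 0.3004)²/120 = 0.0001486 W
  P_R5 = (0.3004 - 0)²/270 = 0.0003343 W
P_total = P_R1 + P_R2 + P_R3 + P_R4 + P_R5 = 0.0345 W

Final answer: 0.0345 W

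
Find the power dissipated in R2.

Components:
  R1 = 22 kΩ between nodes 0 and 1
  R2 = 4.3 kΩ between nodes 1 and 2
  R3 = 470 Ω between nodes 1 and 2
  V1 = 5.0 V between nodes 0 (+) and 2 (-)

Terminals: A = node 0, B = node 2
Nodal analysis, taking node 2 as the 0 V reference.
Source V1 fixes V_0 = 5 V.
KCL at each unknown node (sum of currents leaving = 0; resistances in Ω):
  Node 1: (V_1 - 5)/22000 + (V_1 - 0)/4300 + (V_1 - 0)/470 = 0
Collecting terms: 0.002406 × V_1 = 0.0002273  =>  V_1 = 0.09447 V
I_R2 = (V_1 - V_2)/R2 = (0.09447 - 0)/4300 = 0.00002197 A
P_R2 = I_R2² × R2 = (0.00002197)² × 4300 = 0.000002076 W

Final answer: 2.076e-06 W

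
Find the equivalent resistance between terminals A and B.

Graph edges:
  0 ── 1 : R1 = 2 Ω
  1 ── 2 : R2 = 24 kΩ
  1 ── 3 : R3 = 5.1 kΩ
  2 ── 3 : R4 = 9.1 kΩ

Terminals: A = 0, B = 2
Reduce the network between node 0 (A) and node 2 (B) by series/parallel combination:
  Rs1 = R3 + R4 (series, joined only at node 3) = 5100 + 9100 = 14200 Ω
  Rp1 = R2 ‖ Rs1 (parallel, both between nodes 1 and 2) = 1/(1/24000 + 1/14200) = 8921 Ω
  Rs2 = R1 + Rp1 (series, joined only at node 1) = 2 + 8921 = 8923 Ω
R_eq = 8.923 kΩ

Final answer: 8.923 kΩ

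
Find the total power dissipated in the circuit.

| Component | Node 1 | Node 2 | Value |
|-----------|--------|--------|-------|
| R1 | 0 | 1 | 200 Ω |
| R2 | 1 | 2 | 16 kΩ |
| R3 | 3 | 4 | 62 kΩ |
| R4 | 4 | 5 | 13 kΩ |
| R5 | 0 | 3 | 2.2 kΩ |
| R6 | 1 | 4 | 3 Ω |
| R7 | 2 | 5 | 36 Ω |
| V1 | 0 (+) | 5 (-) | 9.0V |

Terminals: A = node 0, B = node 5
Nodal analysis, taking node 5 as the 0 V reference.
Source V1 fixes V_0 = 9 V.
KCL at each unknown node (sum of currents leaving = 0; resistances in Ω):
  Node 1: (V_1 - 9)/200 + (V_1 - V_2)/16000 + (V_1 - V_4)/3 = 0
  Node 2: (V_2 - V_1)/16000 + (V_2 - 0)/36 = 0
  Node 3: (V_3 - V_4)/62000 + (V_3 - 9)/2200 = 0
  Node 4: (V_4 - V_3)/62000 + (V_4 - 0)/13000 + (V_4 - V_1)/3 = 0
Collecting terms (coefficients in siemens):
  0.3384·V_1 - 0.0000625·V_2 - 0.3333·V_4 = 0.045
  0.02784·V_2 - 0.0000625·V_1 = 0
  0.0004707·V_3 - 0.00001613·V_4 = 0.004091
  0.3334·V_4 - 0.3333·V_1 - 0.00001613·V_3 = 0
Solving these 4 simultaneous equations (Gaussian elimination) gives:
  V_1 = 8.757 V, V_2 = 0.01966 V, V_3 = 8.992 V, V_4 = 8.755 V
Power in each resistor, P = (ΔV)²/R:
  P_R1 = (9 - 8.757)²/200 = 0.0002956 W
  P_R2 = (8.757 - 0.01966)²/16000 = 0.004771 W
  P_R3 = (8.992 - 8.755)²/62000 = 0.000000904 W
  P_R4 = (8.755 - 0)²/13000 = 0.005896 W
  P_R5 = (9 - 8.992)²/2200 = 0.00000003208 W
  P_R6 = (8.757 - 8.755)²/3 = 0.000001345 W
  P_R7 = (0.01966 - 0)²/36 = 0.00001074 W
P_total = P_R1 + P_R2 + P_R3 + P_R4 + P_R5 + P_R6 + P_R7 = 0.01098 W

Final answer: 0.01098 W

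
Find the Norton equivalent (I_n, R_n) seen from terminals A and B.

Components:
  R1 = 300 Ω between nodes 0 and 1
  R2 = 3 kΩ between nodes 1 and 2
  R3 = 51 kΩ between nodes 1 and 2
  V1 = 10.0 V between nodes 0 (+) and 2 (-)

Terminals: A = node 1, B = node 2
Find the Thévenin equivalent first; then I_n = V_th/R_th and R_n = R_th.
Step 1 — V_th is the open-circuit voltage V_A - V_B (nothing connected across the terminals).
Nodal analysis, taking node 2 as the 0 V reference.
Source V1 fixes V_0 = 10 V.
KCL at each unknown node (sum of currents leaving = 0; resistances in Ω):
  Node 1: (V_1 - 10)/300 + (V_1 - 0)/3000 + (V_1 - 0)/51000 = 0
Collecting terms: 0.003686 × V_1 = 0.03333  =>  V_1 = 9.043 V
V_th = V_1 - V_2 = 9.043 - 0 = 9.043 V
Step 2 — R_th: zero the source — replace V1 by a short circuit (node 2 merges into node 0) — and find the resistance seen between A (node 1) and B (node 0).
Reduce the network between node 1 (A) and node 0 (B) by series/parallel combination:
  Rp1 = R1 ‖ R2 ‖ R3 (parallel, all between nodes 0 and 1) = 1/(1/300 + 1/3000 + 1/51000) = 271.3 Ω
R_th = 271.3 Ω
I_n = V_th/R_th = 9.043/271.3 = 0.03333 A, and R_n = R_th = 271.3 Ω

Final answer: I_n = 0.03333 A, R_n = 271.3 Ω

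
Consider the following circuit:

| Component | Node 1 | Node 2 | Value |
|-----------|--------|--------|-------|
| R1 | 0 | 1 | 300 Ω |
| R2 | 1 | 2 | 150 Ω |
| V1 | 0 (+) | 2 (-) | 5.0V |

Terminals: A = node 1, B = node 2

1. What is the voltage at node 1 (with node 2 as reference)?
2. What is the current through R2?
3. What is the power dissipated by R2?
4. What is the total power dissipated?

Nodal analysis, taking node 2 as the 0 V reference.
Source V1 fixes V_0 = 5 V.
KCL at each unknown node (sum of currents leaving = 0; resistances in Ω):
  Node 1: (V_1 - 5)/300 + (V_1 - 0)/150 = 0
Collecting terms: 0.01 × V_1 = 0.01667  =>  V_1 = 1.667 V
Part 1:
  Read off the nodal solution: V_1 = 1.667 V
Part 2:
  I_R2 = (V_1 - V_2)/R2 = (1.667 - 0)/150 = 0.01111 A
  Magnitude: I_R2 = 0.01111 A
Part 3:
  I_R2 = (V_1 - V_2)/R2 = (1.667 - 0)/150 = 0.01111 A
  P_R2 = I_R2² × R2 = (0.01111)² × 150 = 0.01852 W
Part 4:
  Power in each resistor, P = (ΔV)²/R:
    P_R1 = (5 - 1.667)²/300 = 0.03704 W
    P_R2 = (1.667 - 0)²/150 = 0.01852 W
  P_total = P_R1 + P_R2 = 0.05556 W

Final answers:
1. V_1 = 1.667 V
2. I_R2 = 0.01111 A
3. P_R2 = 0.01852 W
4. P_total = 0.05556 W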